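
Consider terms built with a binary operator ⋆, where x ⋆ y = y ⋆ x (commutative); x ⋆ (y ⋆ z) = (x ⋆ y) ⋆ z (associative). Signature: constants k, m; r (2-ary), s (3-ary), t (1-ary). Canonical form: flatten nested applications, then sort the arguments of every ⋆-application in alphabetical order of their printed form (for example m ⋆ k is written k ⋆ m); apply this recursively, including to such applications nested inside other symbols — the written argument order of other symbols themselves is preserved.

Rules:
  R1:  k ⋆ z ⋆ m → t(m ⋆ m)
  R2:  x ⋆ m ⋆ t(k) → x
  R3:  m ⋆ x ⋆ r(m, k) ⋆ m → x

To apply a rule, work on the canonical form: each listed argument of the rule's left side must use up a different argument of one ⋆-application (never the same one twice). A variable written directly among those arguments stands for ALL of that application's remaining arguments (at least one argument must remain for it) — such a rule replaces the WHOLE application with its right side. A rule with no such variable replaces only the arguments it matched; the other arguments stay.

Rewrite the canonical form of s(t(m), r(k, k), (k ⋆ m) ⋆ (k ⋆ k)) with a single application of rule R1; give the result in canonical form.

Answer: s(t(m), r(k, k), t(m ⋆ m))

Derivation:
Canonical form:  s(t(m), r(k, k), k ⋆ k ⋆ k ⋆ m)
Match R1:  consume k, m;  z := k ⋆ k
The extension variable absorbs all remaining arguments, so the whole application is rewritten.
Result:  s(t(m), r(k, k), t(m ⋆ m))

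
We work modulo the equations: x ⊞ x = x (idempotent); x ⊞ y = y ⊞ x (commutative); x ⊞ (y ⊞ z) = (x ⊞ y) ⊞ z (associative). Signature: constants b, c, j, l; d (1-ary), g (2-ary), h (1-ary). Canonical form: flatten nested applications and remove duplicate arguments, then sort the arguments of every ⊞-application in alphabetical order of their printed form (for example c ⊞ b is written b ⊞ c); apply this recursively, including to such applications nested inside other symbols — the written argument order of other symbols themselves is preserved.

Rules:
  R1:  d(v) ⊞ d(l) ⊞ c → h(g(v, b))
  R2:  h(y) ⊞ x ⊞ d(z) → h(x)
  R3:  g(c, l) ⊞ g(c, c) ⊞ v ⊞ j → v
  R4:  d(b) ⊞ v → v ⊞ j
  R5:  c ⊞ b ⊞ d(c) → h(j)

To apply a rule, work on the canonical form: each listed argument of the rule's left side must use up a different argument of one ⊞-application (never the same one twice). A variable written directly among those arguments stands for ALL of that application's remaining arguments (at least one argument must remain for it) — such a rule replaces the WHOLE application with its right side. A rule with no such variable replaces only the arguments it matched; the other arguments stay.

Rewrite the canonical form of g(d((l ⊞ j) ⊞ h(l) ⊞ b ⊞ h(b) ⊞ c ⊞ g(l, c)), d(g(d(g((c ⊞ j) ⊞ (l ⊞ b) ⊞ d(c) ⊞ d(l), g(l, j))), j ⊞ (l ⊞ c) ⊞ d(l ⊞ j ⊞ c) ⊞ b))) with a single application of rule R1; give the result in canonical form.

Canonical form:  g(d(b ⊞ c ⊞ g(l, c) ⊞ h(b) ⊞ h(l) ⊞ j ⊞ l), d(g(d(g(b ⊞ c ⊞ d(c) ⊞ d(l) ⊞ j ⊞ l, g(l, j))), b ⊞ c ⊞ d(c ⊞ j ⊞ l) ⊞ j ⊞ l)))
R1 matches:  uses c, d(c), d(l);  v := c
New term:  g(d(b ⊞ c ⊞ g(l, c) ⊞ h(b) ⊞ h(l) ⊞ j ⊞ l), d(g(d(g(b ⊞ h(g(c, b)) ⊞ j ⊞ l, g(l, j))), b ⊞ c ⊞ d(c ⊞ j ⊞ l) ⊞ j ⊞ l)))

Answer: g(d(b ⊞ c ⊞ g(l, c) ⊞ h(b) ⊞ h(l) ⊞ j ⊞ l), d(g(d(g(b ⊞ h(g(c, b)) ⊞ j ⊞ l, g(l, j))), b ⊞ c ⊞ d(c ⊞ j ⊞ l) ⊞ j ⊞ l)))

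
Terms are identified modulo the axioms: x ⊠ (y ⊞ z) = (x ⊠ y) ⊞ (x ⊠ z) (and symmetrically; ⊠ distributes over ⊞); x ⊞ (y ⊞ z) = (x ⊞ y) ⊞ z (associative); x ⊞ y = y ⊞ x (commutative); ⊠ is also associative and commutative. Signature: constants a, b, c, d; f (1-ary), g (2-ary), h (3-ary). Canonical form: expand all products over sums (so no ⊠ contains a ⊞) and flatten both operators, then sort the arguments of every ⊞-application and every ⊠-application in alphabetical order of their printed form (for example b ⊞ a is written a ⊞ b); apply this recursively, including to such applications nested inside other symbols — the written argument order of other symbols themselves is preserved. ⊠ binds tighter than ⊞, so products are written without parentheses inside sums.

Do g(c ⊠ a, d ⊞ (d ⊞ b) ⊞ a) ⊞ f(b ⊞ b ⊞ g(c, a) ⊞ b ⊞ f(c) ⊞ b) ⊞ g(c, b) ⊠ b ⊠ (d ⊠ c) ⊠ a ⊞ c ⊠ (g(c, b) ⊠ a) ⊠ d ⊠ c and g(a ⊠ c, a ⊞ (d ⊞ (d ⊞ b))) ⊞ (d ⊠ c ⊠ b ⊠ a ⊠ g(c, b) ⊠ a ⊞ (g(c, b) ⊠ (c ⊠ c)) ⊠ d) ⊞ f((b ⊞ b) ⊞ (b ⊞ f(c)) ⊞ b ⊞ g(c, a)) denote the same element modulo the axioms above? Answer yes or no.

Answer: no — a ⊠ b ⊠ c ⊠ d ⊠ g(c, b) ⊞ a ⊠ c ⊠ c ⊠ d ⊠ g(c, b) ⊞ f(b ⊞ b ⊞ b ⊞ b ⊞ f(c) ⊞ g(c, a)) ⊞ g(a ⊠ c, a ⊞ b ⊞ d ⊞ d) vs a ⊠ a ⊠ b ⊠ c ⊠ d ⊠ g(c, b) ⊞ c ⊠ c ⊠ d ⊠ g(c, b) ⊞ f(b ⊞ b ⊞ b ⊞ b ⊞ f(c) ⊞ g(c, a)) ⊞ g(a ⊠ c, a ⊞ b ⊞ d ⊞ d)

Derivation:
Left:  g(c ⊠ a, d ⊞ (d ⊞ b) ⊞ a) ⊞ f(b ⊞ b ⊞ g(c, a) ⊞ b ⊞ f(c) ⊞ b) ⊞ g(c, b) ⊠ b ⊠ (d ⊠ c) ⊠ a ⊞ c ⊠ (g(c, b) ⊠ a) ⊠ d ⊠ c
  Un-nest:  g(a ⊠ c, a ⊞ b ⊞ d ⊞ d) ⊞ f(b ⊞ b ⊞ b ⊞ b ⊞ f(c) ⊞ g(c, a)) ⊞ a ⊠ b ⊠ c ⊠ d ⊠ g(c, b) ⊞ a ⊠ c ⊠ c ⊠ d ⊠ g(c, b)
  Sort arguments:  a ⊠ b ⊠ c ⊠ d ⊠ g(c, b) ⊞ a ⊠ c ⊠ c ⊠ d ⊠ g(c, b) ⊞ f(b ⊞ b ⊞ b ⊞ b ⊞ f(c) ⊞ g(c, a)) ⊞ g(a ⊠ c, a ⊞ b ⊞ d ⊞ d)
Right:  g(a ⊠ c, a ⊞ (d ⊞ (d ⊞ b))) ⊞ (d ⊠ c ⊠ b ⊠ a ⊠ g(c, b) ⊠ a ⊞ (g(c, b) ⊠ (c ⊠ c)) ⊠ d) ⊞ f((b ⊞ b) ⊞ (b ⊞ f(c)) ⊞ b ⊞ g(c, a))
  Merge nested applications:  g(a ⊠ c, a ⊞ b ⊞ d ⊞ d) ⊞ a ⊠ a ⊠ b ⊠ c ⊠ d ⊠ g(c, b) ⊞ c ⊠ c ⊠ d ⊠ g(c, b) ⊞ f(b ⊞ b ⊞ b ⊞ b ⊞ f(c) ⊞ g(c, a))
  Sort arguments:  a ⊠ a ⊠ b ⊠ c ⊠ d ⊠ g(c, b) ⊞ c ⊠ c ⊠ d ⊠ g(c, b) ⊞ f(b ⊞ b ⊞ b ⊞ b ⊞ f(c) ⊞ g(c, a)) ⊞ g(a ⊠ c, a ⊞ b ⊞ d ⊞ d)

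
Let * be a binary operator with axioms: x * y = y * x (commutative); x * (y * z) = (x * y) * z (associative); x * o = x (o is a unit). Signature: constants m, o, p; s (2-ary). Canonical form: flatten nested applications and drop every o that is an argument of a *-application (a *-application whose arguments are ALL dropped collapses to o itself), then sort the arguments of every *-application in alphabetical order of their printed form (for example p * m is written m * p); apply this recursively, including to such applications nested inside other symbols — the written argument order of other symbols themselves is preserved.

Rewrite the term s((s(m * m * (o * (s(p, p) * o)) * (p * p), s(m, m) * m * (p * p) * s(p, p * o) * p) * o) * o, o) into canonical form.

Answer: s(s(m * m * p * p * s(p, p), m * p * p * p * s(m, m) * s(p, p)), o)

Derivation:
Focus inside:  (s(m * m * (o * (s(p, p) * o)) * (p * p), s(m, m) * m * (p * p) * s(p, p * o) * p) * o) * o
Flatten:  s(m * m * (o * (s(p, p) * o)) * (p * p), s(m, m) * m * (p * p) * s(p, p * o) * p) * o * o
Inside:  s(m * m * (o * (s(p, p) * o)) * (p * p), s(m, m) * m * (p * p) * s(p, p * o) * p)  →  s(m * m * p * p * s(p, p), m * p * p * p * s(m, m) * s(p, p))
Units out:  drop o (×2)
Sort:  s(m * m * p * p * s(p, p), m * p * p * p * s(m, m) * s(p, p))
Reassemble:  s(s(m * m * p * p * s(p, p), m * p * p * p * s(m, m) * s(p, p)), o)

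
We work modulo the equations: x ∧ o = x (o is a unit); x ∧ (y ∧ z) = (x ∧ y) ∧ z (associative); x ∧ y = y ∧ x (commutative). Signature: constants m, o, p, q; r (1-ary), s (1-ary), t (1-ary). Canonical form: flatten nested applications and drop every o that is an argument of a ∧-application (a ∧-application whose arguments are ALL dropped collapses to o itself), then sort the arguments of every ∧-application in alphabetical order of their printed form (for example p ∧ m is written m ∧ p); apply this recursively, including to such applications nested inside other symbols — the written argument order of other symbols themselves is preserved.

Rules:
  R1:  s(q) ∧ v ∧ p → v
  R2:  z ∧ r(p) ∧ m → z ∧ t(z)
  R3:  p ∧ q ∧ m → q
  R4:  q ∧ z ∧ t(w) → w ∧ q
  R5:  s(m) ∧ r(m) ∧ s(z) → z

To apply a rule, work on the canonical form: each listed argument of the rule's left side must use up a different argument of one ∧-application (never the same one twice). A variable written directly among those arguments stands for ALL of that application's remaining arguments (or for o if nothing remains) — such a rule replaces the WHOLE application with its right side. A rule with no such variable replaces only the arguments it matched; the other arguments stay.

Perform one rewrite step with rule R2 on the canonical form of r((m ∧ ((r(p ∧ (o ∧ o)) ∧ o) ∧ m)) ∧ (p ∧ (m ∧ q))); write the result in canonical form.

Canonical form:  r(m ∧ m ∧ m ∧ p ∧ q ∧ r(p))
Apply R2:  consuming m, r(p);  z := m ∧ m ∧ p ∧ q
The extension variable absorbs all remaining arguments, so the whole application is rewritten.
Result:  r(m ∧ m ∧ p ∧ q ∧ t(m ∧ m ∧ p ∧ q))

Answer: r(m ∧ m ∧ p ∧ q ∧ t(m ∧ m ∧ p ∧ q))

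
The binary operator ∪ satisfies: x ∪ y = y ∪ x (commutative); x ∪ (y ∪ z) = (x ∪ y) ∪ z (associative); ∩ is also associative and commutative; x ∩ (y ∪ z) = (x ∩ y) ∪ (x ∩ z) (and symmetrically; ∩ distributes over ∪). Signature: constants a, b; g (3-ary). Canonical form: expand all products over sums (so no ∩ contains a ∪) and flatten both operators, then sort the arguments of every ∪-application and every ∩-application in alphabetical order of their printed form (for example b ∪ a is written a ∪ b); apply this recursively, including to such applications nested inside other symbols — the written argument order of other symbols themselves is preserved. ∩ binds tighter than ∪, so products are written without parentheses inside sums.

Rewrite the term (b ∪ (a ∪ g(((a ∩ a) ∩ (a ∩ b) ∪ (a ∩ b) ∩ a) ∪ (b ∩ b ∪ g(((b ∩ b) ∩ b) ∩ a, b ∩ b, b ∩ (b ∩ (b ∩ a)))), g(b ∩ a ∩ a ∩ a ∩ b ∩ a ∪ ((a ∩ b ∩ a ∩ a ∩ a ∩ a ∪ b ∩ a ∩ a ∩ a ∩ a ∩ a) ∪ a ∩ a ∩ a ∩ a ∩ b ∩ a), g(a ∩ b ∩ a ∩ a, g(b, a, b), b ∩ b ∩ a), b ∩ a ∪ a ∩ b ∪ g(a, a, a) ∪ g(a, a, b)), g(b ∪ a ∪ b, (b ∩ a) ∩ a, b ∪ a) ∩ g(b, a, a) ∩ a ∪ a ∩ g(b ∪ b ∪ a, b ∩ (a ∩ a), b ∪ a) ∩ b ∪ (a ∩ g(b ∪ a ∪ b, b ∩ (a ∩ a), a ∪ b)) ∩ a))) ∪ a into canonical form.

Merge nested applications:  b ∪ a ∪ g(a ∩ a ∩ a ∩ b ∪ a ∩ a ∩ b ∪ b ∩ b ∪ g(a ∩ b ∩ b ∩ b, b ∩ b, a ∩ b ∩ b ∩ b), g(a ∩ a ∩ a ∩ a ∩ a ∩ b ∪ a ∩ a ∩ a ∩ a ∩ a ∩ b ∪ a ∩ a ∩ a ∩ a ∩ a ∩ b ∪ a ∩ a ∩ a ∩ a ∩ b ∩ b, g(a ∩ a ∩ a ∩ b, g(b, a, b), a ∩ b ∩ b), a ∩ b ∪ a ∩ b ∪ g(a, a, a) ∪ g(a, a, b)), a ∩ a ∩ g(a ∪ b ∪ b, a ∩ a ∩ b, a ∪ b) ∪ a ∩ b ∩ g(a ∪ b ∪ b, a ∩ a ∩ b, a ∪ b) ∪ a ∩ g(a ∪ b ∪ b, a ∩ a ∩ b, a ∪ b) ∩ g(b, a, a)) ∪ a
Order the arguments:  a ∪ a ∪ b ∪ g(a ∩ a ∩ a ∩ b ∪ a ∩ a ∩ b ∪ b ∩ b ∪ g(a ∩ b ∩ b ∩ b, b ∩ b, a ∩ b ∩ b ∩ b), g(a ∩ a ∩ a ∩ a ∩ a ∩ b ∪ a ∩ a ∩ a ∩ a ∩ a ∩ b ∪ a ∩ a ∩ a ∩ a ∩ a ∩ b ∪ a ∩ a ∩ a ∩ a ∩ b ∩ b, g(a ∩ a ∩ a ∩ b, g(b, a, b), a ∩ b ∩ b), a ∩ b ∪ a ∩ b ∪ g(a, a, a) ∪ g(a, a, b)), a ∩ a ∩ g(a ∪ b ∪ b, a ∩ a ∩ b, a ∪ b) ∪ a ∩ b ∩ g(a ∪ b ∪ b, a ∩ a ∩ b, a ∪ b) ∪ a ∩ g(a ∪ b ∪ b, a ∩ a ∩ b, a ∪ b) ∩ g(b, a, a))

Answer: a ∪ a ∪ b ∪ g(a ∩ a ∩ a ∩ b ∪ a ∩ a ∩ b ∪ b ∩ b ∪ g(a ∩ b ∩ b ∩ b, b ∩ b, a ∩ b ∩ b ∩ b), g(a ∩ a ∩ a ∩ a ∩ a ∩ b ∪ a ∩ a ∩ a ∩ a ∩ a ∩ b ∪ a ∩ a ∩ a ∩ a ∩ a ∩ b ∪ a ∩ a ∩ a ∩ a ∩ b ∩ b, g(a ∩ a ∩ a ∩ b, g(b, a, b), a ∩ b ∩ b), a ∩ b ∪ a ∩ b ∪ g(a, a, a) ∪ g(a, a, b)), a ∩ a ∩ g(a ∪ b ∪ b, a ∩ a ∩ b, a ∪ b) ∪ a ∩ b ∩ g(a ∪ b ∪ b, a ∩ a ∩ b, a ∪ b) ∪ a ∩ g(a ∪ b ∪ b, a ∩ a ∩ b, a ∪ b) ∩ g(b, a, a))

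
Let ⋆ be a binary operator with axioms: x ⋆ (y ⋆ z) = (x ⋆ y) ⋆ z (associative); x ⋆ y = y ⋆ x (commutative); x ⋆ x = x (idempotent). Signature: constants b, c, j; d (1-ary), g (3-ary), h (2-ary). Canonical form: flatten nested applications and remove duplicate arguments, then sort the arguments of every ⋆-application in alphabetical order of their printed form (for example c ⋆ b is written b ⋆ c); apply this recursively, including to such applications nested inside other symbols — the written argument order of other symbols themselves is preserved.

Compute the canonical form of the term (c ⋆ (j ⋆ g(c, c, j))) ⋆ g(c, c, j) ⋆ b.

Merge nested applications:  c ⋆ j ⋆ g(c, c, j) ⋆ g(c, c, j) ⋆ b
Drop duplicates:  drop duplicate g(c, c, j)
Sort arguments:  b ⋆ c ⋆ g(c, c, j) ⋆ j

Answer: b ⋆ c ⋆ g(c, c, j) ⋆ j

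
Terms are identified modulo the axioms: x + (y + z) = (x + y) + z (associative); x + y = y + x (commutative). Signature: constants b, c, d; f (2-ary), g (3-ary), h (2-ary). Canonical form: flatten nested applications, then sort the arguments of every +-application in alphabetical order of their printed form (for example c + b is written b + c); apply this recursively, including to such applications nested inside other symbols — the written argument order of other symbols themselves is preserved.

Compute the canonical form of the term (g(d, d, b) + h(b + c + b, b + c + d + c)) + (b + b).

Merge nested applications:  g(d, d, b) + h(b + c + b, b + c + d + c) + b + b
Canonicalize subterm:  h(b + c + b, b + c + d + c)  →  h(b + b + c, b + c + c + d)
Sort arguments:  b + b + g(d, d, b) + h(b + b + c, b + c + c + d)

Answer: b + b + g(d, d, b) + h(b + b + c, b + c + c + d)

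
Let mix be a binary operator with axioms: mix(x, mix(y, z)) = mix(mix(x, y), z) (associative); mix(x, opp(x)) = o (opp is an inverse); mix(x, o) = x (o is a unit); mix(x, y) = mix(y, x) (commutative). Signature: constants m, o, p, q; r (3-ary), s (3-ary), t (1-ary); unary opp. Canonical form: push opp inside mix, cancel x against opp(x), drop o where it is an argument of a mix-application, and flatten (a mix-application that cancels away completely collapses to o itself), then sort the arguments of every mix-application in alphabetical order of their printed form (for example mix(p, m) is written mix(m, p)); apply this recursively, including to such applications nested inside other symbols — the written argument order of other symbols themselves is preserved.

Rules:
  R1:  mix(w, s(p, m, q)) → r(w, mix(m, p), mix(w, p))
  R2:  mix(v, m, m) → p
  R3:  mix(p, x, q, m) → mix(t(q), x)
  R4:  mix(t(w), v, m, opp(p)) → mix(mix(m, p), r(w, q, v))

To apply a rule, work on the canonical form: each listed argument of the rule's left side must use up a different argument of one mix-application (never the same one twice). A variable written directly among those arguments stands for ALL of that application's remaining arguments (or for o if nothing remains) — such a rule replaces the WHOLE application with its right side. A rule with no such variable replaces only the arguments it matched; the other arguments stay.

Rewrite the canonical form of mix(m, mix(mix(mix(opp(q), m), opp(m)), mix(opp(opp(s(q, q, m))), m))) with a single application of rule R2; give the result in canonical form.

Answer: p

Derivation:
Canonical form:  mix(m, m, opp(q), s(q, q, m))
R2 matches:  uses m, m;  v := mix(opp(q), s(q, q, m))
The extension variable absorbs all remaining arguments, so the whole application is rewritten.
Giving:  p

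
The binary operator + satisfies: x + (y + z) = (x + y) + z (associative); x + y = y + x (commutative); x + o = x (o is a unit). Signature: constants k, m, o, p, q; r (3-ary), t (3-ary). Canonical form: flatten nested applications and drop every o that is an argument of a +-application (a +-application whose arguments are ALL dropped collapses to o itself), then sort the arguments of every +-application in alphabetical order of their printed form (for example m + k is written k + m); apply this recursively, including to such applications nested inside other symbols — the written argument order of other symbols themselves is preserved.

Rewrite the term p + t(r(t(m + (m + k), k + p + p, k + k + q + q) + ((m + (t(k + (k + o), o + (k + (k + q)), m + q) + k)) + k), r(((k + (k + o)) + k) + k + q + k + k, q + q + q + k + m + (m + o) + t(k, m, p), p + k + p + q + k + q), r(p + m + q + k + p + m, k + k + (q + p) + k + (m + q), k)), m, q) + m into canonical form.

Canonicalize subterm:  t(r(t(m + (m + k), k + p + p, k + k + q + q) + ((m + (t(k + (k + o), o + (k + (k + q)), m + q) + k)) + k), r(((k + (k + o)) + k) + k + q + k + k, q + q + q + k + m + (m + o) + t(k, m, p), p + k + p + q + k + q), r(p + m + q + k + p + m, k + k + (q + p) + k + (m + q), k)), m, q)  →  t(r(k + k + m + t(k + k, k + k + q, m + q) + t(k + m + m, k + p + p, k + k + q + q), r(k + k + k + k + k + k + q, k + m + m + q + q + q + t(k, m, p), k + k + p + p + q + q), r(k + m + m + p + p + q, k + k + k + m + p + q + q, k)), m, q)
Sort arguments:  m + p + t(r(k + k + m + t(k + k, k + k + q, m + q) + t(k + m + m, k + p + p, k + k + q + q), r(k + k + k + k + k + k + q, k + m + m + q + q + q + t(k, m, p), k + k + p + p + q + q), r(k + m + m + p + p + q, k + k + k + m + p + q + q, k)), m, q)

Answer: m + p + t(r(k + k + m + t(k + k, k + k + q, m + q) + t(k + m + m, k + p + p, k + k + q + q), r(k + k + k + k + k + k + q, k + m + m + q + q + q + t(k, m, p), k + k + p + p + q + q), r(k + m + m + p + p + q, k + k + k + m + p + q + q, k)), m, q)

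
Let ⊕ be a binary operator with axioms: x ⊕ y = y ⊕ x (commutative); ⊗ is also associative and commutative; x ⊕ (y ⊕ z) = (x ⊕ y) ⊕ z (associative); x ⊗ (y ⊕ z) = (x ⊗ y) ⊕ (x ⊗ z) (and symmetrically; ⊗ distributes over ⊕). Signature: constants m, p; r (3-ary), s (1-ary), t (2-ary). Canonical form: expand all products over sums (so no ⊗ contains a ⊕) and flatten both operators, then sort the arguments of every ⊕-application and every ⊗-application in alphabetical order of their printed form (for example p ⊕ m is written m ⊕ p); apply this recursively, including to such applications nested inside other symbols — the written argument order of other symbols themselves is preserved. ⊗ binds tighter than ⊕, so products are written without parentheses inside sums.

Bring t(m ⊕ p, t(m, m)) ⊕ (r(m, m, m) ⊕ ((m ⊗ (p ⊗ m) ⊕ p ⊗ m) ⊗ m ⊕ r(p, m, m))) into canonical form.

Expand:  t(m ⊕ p, t(m, m)) ⊕ r(m, m, m) ⊕ m ⊗ m ⊗ m ⊗ p ⊕ m ⊗ m ⊗ p ⊕ r(p, m, m)
Order the arguments:  m ⊗ m ⊗ m ⊗ p ⊕ m ⊗ m ⊗ p ⊕ r(m, m, m) ⊕ r(p, m, m) ⊕ t(m ⊕ p, t(m, m))

Answer: m ⊗ m ⊗ m ⊗ p ⊕ m ⊗ m ⊗ p ⊕ r(m, m, m) ⊕ r(p, m, m) ⊕ t(m ⊕ p, t(m, m))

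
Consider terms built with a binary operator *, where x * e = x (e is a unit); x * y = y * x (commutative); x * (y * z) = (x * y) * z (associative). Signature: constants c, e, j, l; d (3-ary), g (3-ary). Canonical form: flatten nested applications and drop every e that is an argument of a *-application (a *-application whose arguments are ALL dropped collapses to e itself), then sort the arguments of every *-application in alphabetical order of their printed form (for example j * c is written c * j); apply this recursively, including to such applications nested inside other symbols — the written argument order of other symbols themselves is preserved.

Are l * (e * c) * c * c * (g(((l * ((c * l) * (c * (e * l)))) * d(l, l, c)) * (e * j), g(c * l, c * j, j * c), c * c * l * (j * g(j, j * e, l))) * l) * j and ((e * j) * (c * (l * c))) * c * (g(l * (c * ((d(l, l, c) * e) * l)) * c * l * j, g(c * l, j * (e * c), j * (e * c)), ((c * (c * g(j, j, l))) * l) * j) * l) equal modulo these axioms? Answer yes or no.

Answer: yes — both canonical forms are c * c * c * g(c * c * d(l, l, c) * j * l * l * l, g(c * l, c * j, c * j), c * c * g(j, j, l) * j * l) * j * l * l

Derivation:
Left:  l * (e * c) * c * c * (g(((l * ((c * l) * (c * (e * l)))) * d(l, l, c)) * (e * j), g(c * l, c * j, j * c), c * c * l * (j * g(j, j * e, l))) * l) * j
  Merge nested applications:  l * e * c * c * c * g(((l * ((c * l) * (c * (e * l)))) * d(l, l, c)) * (e * j), g(c * l, c * j, j * c), c * c * l * (j * g(j, j * e, l))) * l * j
  Inside:  g(((l * ((c * l) * (c * (e * l)))) * d(l, l, c)) * (e * j), g(c * l, c * j, j * c), c * c * l * (j * g(j, j * e, l)))  →  g(c * c * d(l, l, c) * j * l * l * l, g(c * l, c * j, c * j), c * c * g(j, j, l) * j * l)
  Unit:  drop e
  Sort:  c * c * c * g(c * c * d(l, l, c) * j * l * l * l, g(c * l, c * j, c * j), c * c * g(j, j, l) * j * l) * j * l * l
Right:  ((e * j) * (c * (l * c))) * c * (g(l * (c * ((d(l, l, c) * e) * l)) * c * l * j, g(c * l, j * (e * c), j * (e * c)), ((c * (c * g(j, j, l))) * l) * j) * l)
  Flatten:  e * j * c * l * c * c * g(l * (c * ((d(l, l, c) * e) * l)) * c * l * j, g(c * l, j * (e * c), j * (e * c)), ((c * (c * g(j, j, l))) * l) * j) * l
  Canonicalize subterm:  g(l * (c * ((d(l, l, c) * e) * l)) * c * l * j, g(c * l, j * (e * c), j * (e * c)), ((c * (c * g(j, j, l))) * l) * j)  →  g(c * c * d(l, l, c) * j * l * l * l, g(c * l, c * j, c * j), c * c * g(j, j, l) * j * l)
  Drop the unit:  drop e
  Sort arguments:  c * c * c * g(c * c * d(l, l, c) * j * l * l * l, g(c * l, c * j, c * j), c * c * g(j, j, l) * j * l) * j * l * l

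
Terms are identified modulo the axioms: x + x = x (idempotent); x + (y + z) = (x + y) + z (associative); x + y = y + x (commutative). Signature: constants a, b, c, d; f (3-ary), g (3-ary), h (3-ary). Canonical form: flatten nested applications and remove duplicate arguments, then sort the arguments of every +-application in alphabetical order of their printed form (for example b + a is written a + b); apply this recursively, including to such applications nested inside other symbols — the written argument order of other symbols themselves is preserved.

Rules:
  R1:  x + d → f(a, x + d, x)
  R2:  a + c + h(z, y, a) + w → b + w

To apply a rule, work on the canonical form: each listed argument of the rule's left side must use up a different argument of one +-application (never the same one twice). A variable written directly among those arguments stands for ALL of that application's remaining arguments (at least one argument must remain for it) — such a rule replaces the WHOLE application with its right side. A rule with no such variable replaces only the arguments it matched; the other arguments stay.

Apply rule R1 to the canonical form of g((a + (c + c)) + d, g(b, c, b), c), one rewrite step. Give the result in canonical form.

Answer: g(f(a, a + c + d, a + c), g(b, c, b), c)

Derivation:
Canonical form:  g(a + c + d, g(b, c, b), c)
R1 matches:  uses d;  x := a + c
The extension variable absorbs all remaining arguments, so the whole application is rewritten.
Giving:  g(f(a, a + c + d, a + c), g(b, c, b), c)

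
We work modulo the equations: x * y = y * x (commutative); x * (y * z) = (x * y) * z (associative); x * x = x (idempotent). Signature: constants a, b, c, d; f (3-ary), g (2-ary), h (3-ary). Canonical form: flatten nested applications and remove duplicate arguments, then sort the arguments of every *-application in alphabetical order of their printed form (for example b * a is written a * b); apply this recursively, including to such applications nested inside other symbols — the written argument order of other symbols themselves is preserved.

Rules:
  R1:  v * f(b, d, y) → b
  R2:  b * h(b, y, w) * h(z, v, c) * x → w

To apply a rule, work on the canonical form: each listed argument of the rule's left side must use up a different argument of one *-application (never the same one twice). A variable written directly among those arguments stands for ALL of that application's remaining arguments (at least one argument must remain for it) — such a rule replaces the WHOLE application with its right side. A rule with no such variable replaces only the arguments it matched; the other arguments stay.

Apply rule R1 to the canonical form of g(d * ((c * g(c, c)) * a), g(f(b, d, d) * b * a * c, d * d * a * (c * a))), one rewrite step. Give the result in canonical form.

Canonical form:  g(a * c * d * g(c, c), g(a * b * c * f(b, d, d), a * c * d))
R1 matches:  uses f(b, d, d);  v := a * b * c, y := d
The extension variable absorbs all remaining arguments, so the whole application is rewritten.
New term:  g(a * c * d * g(c, c), g(b, a * c * d))

Answer: g(a * c * d * g(c, c), g(b, a * c * d))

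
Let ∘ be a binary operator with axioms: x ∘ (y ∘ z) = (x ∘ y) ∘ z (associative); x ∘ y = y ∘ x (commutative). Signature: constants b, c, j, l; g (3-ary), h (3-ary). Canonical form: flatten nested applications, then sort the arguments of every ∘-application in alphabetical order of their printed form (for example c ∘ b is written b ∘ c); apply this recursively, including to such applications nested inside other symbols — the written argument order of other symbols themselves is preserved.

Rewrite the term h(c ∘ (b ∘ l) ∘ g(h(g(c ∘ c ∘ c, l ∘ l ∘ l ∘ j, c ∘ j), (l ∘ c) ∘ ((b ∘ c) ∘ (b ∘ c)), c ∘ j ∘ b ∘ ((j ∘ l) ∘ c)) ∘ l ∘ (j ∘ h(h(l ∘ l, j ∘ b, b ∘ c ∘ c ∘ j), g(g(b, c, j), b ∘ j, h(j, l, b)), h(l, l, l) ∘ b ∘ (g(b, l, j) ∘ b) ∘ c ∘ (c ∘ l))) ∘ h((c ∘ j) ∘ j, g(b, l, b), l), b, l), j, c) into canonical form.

Focus inside:  c ∘ (b ∘ l) ∘ g(h(g(c ∘ c ∘ c, l ∘ l ∘ l ∘ j, c ∘ j), (l ∘ c) ∘ ((b ∘ c) ∘ (b ∘ c)), c ∘ j ∘ b ∘ ((j ∘ l) ∘ c)) ∘ l ∘ (j ∘ h(h(l ∘ l, j ∘ b, b ∘ c ∘ c ∘ j), g(g(b, c, j), b ∘ j, h(j, l, b)), h(l, l, l) ∘ b ∘ (g(b, l, j) ∘ b) ∘ c ∘ (c ∘ l))) ∘ h((c ∘ j) ∘ j, g(b, l, b), l), b, l)
Merge nested applications:  c ∘ b ∘ l ∘ g(h(g(c ∘ c ∘ c, l ∘ l ∘ l ∘ j, c ∘ j), (l ∘ c) ∘ ((b ∘ c) ∘ (b ∘ c)), c ∘ j ∘ b ∘ ((j ∘ l) ∘ c)) ∘ l ∘ (j ∘ h(h(l ∘ l, j ∘ b, b ∘ c ∘ c ∘ j), g(g(b, c, j), b ∘ j, h(j, l, b)), h(l, l, l) ∘ b ∘ (g(b, l, j) ∘ b) ∘ c ∘ (c ∘ l))) ∘ h((c ∘ j) ∘ j, g(b, l, b), l), b, l)
Simplify inside:  g(h(g(c ∘ c ∘ c, l ∘ l ∘ l ∘ j, c ∘ j), (l ∘ c) ∘ ((b ∘ c) ∘ (b ∘ c)), c ∘ j ∘ b ∘ ((j ∘ l) ∘ c)) ∘ l ∘ (j ∘ h(h(l ∘ l, j ∘ b, b ∘ c ∘ c ∘ j), g(g(b, c, j), b ∘ j, h(j, l, b)), h(l, l, l) ∘ b ∘ (g(b, l, j) ∘ b) ∘ c ∘ (c ∘ l))) ∘ h((c ∘ j) ∘ j, g(b, l, b), l), b, l)  →  g(h(c ∘ j ∘ j, g(b, l, b), l) ∘ h(g(c ∘ c ∘ c, j ∘ l ∘ l ∘ l, c ∘ j), b ∘ b ∘ c ∘ c ∘ c ∘ l, b ∘ c ∘ c ∘ j ∘ j ∘ l) ∘ h(h(l ∘ l, b ∘ j, b ∘ c ∘ c ∘ j), g(g(b, c, j), b ∘ j, h(j, l, b)), b ∘ b ∘ c ∘ c ∘ g(b, l, j) ∘ h(l, l, l) ∘ l) ∘ j ∘ l, b, l)
Sort arguments:  b ∘ c ∘ g(h(c ∘ j ∘ j, g(b, l, b), l) ∘ h(g(c ∘ c ∘ c, j ∘ l ∘ l ∘ l, c ∘ j), b ∘ b ∘ c ∘ c ∘ c ∘ l, b ∘ c ∘ c ∘ j ∘ j ∘ l) ∘ h(h(l ∘ l, b ∘ j, b ∘ c ∘ c ∘ j), g(g(b, c, j), b ∘ j, h(j, l, b)), b ∘ b ∘ c ∘ c ∘ g(b, l, j) ∘ h(l, l, l) ∘ l) ∘ j ∘ l, b, l) ∘ l
Reassemble:  h(b ∘ c ∘ g(h(c ∘ j ∘ j, g(b, l, b), l) ∘ h(g(c ∘ c ∘ c, j ∘ l ∘ l ∘ l, c ∘ j), b ∘ b ∘ c ∘ c ∘ c ∘ l, b ∘ c ∘ c ∘ j ∘ j ∘ l) ∘ h(h(l ∘ l, b ∘ j, b ∘ c ∘ c ∘ j), g(g(b, c, j), b ∘ j, h(j, l, b)), b ∘ b ∘ c ∘ c ∘ g(b, l, j) ∘ h(l, l, l) ∘ l) ∘ j ∘ l, b, l) ∘ l, j, c)

Answer: h(b ∘ c ∘ g(h(c ∘ j ∘ j, g(b, l, b), l) ∘ h(g(c ∘ c ∘ c, j ∘ l ∘ l ∘ l, c ∘ j), b ∘ b ∘ c ∘ c ∘ c ∘ l, b ∘ c ∘ c ∘ j ∘ j ∘ l) ∘ h(h(l ∘ l, b ∘ j, b ∘ c ∘ c ∘ j), g(g(b, c, j), b ∘ j, h(j, l, b)), b ∘ b ∘ c ∘ c ∘ g(b, l, j) ∘ h(l, l, l) ∘ l) ∘ j ∘ l, b, l) ∘ l, j, c)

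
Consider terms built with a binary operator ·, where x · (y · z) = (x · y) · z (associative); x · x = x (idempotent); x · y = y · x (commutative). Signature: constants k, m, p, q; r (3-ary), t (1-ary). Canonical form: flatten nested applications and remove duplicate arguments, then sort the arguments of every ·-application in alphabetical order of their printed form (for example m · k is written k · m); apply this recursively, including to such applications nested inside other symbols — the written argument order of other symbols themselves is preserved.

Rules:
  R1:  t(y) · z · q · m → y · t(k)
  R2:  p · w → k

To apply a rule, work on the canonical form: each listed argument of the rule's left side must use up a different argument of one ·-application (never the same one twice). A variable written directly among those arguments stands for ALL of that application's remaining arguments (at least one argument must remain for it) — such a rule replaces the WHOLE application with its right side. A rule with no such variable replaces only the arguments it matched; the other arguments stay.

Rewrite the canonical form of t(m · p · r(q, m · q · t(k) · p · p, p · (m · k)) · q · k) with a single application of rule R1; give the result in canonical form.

Canonical form:  t(k · m · p · q · r(q, m · p · q · t(k), k · m · p))
Match R1:  consume m, q, t(k);  y := k, z := p
Every leftover argument binds to the variable; the entire application is replaced.
Giving:  t(k · m · p · q · r(q, k · t(k), k · m · p))

Answer: t(k · m · p · q · r(q, k · t(k), k · m · p))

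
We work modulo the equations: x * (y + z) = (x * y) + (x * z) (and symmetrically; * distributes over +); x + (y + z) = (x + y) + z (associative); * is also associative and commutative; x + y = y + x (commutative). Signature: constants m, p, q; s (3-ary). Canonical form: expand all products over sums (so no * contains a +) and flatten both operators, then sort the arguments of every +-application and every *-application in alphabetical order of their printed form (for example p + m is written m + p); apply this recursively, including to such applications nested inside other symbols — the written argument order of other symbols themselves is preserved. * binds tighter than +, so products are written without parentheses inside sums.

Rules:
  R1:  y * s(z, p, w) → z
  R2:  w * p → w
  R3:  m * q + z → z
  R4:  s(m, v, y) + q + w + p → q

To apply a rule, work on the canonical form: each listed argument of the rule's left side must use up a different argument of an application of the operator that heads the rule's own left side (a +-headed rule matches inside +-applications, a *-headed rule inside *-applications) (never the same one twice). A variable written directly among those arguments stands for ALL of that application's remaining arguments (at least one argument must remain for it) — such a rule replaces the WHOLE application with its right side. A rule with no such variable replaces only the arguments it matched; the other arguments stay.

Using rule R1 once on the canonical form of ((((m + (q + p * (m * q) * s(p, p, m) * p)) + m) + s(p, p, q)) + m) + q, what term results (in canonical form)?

Answer: m + m + m + p + q + q + s(p, p, q)

Derivation:
Canonical form:  m + m + m + m * p * p * q * s(p, p, m) + q + q + s(p, p, q)
R1 matches:  uses s(p, p, m);  w := m, y := m * p * p * q, z := p
The extension variable absorbs all remaining arguments, so the whole application is rewritten.
Result:  m + m + m + p + q + q + s(p, p, q)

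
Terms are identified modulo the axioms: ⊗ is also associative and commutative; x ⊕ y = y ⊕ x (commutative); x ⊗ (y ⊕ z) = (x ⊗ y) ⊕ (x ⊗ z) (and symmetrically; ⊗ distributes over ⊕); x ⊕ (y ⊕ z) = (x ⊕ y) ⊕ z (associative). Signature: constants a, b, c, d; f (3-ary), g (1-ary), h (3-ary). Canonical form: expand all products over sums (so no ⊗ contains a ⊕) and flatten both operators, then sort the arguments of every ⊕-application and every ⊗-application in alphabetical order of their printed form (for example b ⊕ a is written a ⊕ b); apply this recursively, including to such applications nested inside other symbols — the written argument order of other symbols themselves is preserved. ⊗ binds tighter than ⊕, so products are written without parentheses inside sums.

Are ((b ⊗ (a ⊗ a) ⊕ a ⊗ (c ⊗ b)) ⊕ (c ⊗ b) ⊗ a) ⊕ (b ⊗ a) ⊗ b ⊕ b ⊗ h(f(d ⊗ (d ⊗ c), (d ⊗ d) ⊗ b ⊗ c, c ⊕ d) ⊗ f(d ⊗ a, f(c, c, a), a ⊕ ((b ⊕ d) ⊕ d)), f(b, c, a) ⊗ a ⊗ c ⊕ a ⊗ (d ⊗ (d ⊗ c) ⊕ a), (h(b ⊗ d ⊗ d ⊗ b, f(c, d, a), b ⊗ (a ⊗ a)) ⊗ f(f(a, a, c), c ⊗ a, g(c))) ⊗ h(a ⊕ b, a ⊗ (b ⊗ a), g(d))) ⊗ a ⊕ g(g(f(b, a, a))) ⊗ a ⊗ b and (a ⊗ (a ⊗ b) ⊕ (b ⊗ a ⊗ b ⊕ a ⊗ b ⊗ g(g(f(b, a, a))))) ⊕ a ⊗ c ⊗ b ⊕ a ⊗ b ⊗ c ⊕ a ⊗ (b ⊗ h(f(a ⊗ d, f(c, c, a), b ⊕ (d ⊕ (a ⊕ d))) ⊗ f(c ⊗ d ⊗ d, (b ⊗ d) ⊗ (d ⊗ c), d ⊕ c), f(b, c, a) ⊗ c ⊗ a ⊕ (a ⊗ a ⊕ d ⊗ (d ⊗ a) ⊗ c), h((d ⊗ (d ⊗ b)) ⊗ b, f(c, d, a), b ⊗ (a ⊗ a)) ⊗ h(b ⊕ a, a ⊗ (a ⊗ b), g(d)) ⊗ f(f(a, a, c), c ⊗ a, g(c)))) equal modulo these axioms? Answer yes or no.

Answer: yes — both canonical forms are a ⊗ a ⊗ b ⊕ a ⊗ b ⊗ b ⊕ a ⊗ b ⊗ c ⊕ a ⊗ b ⊗ c ⊕ a ⊗ b ⊗ g(g(f(b, a, a))) ⊕ a ⊗ b ⊗ h(f(a ⊗ d, f(c, c, a), a ⊕ b ⊕ d ⊕ d) ⊗ f(c ⊗ d ⊗ d, b ⊗ c ⊗ d ⊗ d, c ⊕ d), a ⊗ a ⊕ a ⊗ c ⊗ d ⊗ d ⊕ a ⊗ c ⊗ f(b, c, a), f(f(a, a, c), a ⊗ c, g(c)) ⊗ h(a ⊕ b, a ⊗ a ⊗ b, g(d)) ⊗ h(b ⊗ b ⊗ d ⊗ d, f(c, d, a), a ⊗ a ⊗ b))

Derivation:
Left:  ((b ⊗ (a ⊗ a) ⊕ a ⊗ (c ⊗ b)) ⊕ (c ⊗ b) ⊗ a) ⊕ (b ⊗ a) ⊗ b ⊕ b ⊗ h(f(d ⊗ (d ⊗ c), (d ⊗ d) ⊗ b ⊗ c, c ⊕ d) ⊗ f(d ⊗ a, f(c, c, a), a ⊕ ((b ⊕ d) ⊕ d)), f(b, c, a) ⊗ a ⊗ c ⊕ a ⊗ (d ⊗ (d ⊗ c) ⊕ a), (h(b ⊗ d ⊗ d ⊗ b, f(c, d, a), b ⊗ (a ⊗ a)) ⊗ f(f(a, a, c), c ⊗ a, g(c))) ⊗ h(a ⊕ b, a ⊗ (b ⊗ a), g(d))) ⊗ a ⊕ g(g(f(b, a, a))) ⊗ a ⊗ b
  Expand products over sums:  a ⊗ a ⊗ b ⊕ a ⊗ b ⊗ c ⊕ a ⊗ b ⊗ c ⊕ a ⊗ b ⊗ b ⊕ a ⊗ b ⊗ h(f(a ⊗ d, f(c, c, a), a ⊕ b ⊕ d ⊕ d) ⊗ f(c ⊗ d ⊗ d, b ⊗ c ⊗ d ⊗ d, c ⊕ d), a ⊗ a ⊕ a ⊗ c ⊗ d ⊗ d ⊕ a ⊗ c ⊗ f(b, c, a), f(f(a, a, c), a ⊗ c, g(c)) ⊗ h(a ⊕ b, a ⊗ a ⊗ b, g(d)) ⊗ h(b ⊗ b ⊗ d ⊗ d, f(c, d, a), a ⊗ a ⊗ b)) ⊕ a ⊗ b ⊗ g(g(f(b, a, a)))
  Order the arguments:  a ⊗ a ⊗ b ⊕ a ⊗ b ⊗ b ⊕ a ⊗ b ⊗ c ⊕ a ⊗ b ⊗ c ⊕ a ⊗ b ⊗ g(g(f(b, a, a))) ⊕ a ⊗ b ⊗ h(f(a ⊗ d, f(c, c, a), a ⊕ b ⊕ d ⊕ d) ⊗ f(c ⊗ d ⊗ d, b ⊗ c ⊗ d ⊗ d, c ⊕ d), a ⊗ a ⊕ a ⊗ c ⊗ d ⊗ d ⊕ a ⊗ c ⊗ f(b, c, a), f(f(a, a, c), a ⊗ c, g(c)) ⊗ h(a ⊕ b, a ⊗ a ⊗ b, g(d)) ⊗ h(b ⊗ b ⊗ d ⊗ d, f(c, d, a), a ⊗ a ⊗ b))
Right:  (a ⊗ (a ⊗ b) ⊕ (b ⊗ a ⊗ b ⊕ a ⊗ b ⊗ g(g(f(b, a, a))))) ⊕ a ⊗ c ⊗ b ⊕ a ⊗ b ⊗ c ⊕ a ⊗ (b ⊗ h(f(a ⊗ d, f(c, c, a), b ⊕ (d ⊕ (a ⊕ d))) ⊗ f(c ⊗ d ⊗ d, (b ⊗ d) ⊗ (d ⊗ c), d ⊕ c), f(b, c, a) ⊗ c ⊗ a ⊕ (a ⊗ a ⊕ d ⊗ (d ⊗ a) ⊗ c), h((d ⊗ (d ⊗ b)) ⊗ b, f(c, d, a), b ⊗ (a ⊗ a)) ⊗ h(b ⊕ a, a ⊗ (a ⊗ b), g(d)) ⊗ f(f(a, a, c), c ⊗ a, g(c))))
  Un-nest:  a ⊗ a ⊗ b ⊕ a ⊗ b ⊗ b ⊕ a ⊗ b ⊗ g(g(f(b, a, a))) ⊕ a ⊗ b ⊗ c ⊕ a ⊗ b ⊗ c ⊕ a ⊗ b ⊗ h(f(a ⊗ d, f(c, c, a), a ⊕ b ⊕ d ⊕ d) ⊗ f(c ⊗ d ⊗ d, b ⊗ c ⊗ d ⊗ d, c ⊕ d), a ⊗ a ⊕ a ⊗ c ⊗ d ⊗ d ⊕ a ⊗ c ⊗ f(b, c, a), f(f(a, a, c), a ⊗ c, g(c)) ⊗ h(a ⊕ b, a ⊗ a ⊗ b, g(d)) ⊗ h(b ⊗ b ⊗ d ⊗ d, f(c, d, a), a ⊗ a ⊗ b))
  Order the arguments:  a ⊗ a ⊗ b ⊕ a ⊗ b ⊗ b ⊕ a ⊗ b ⊗ c ⊕ a ⊗ b ⊗ c ⊕ a ⊗ b ⊗ g(g(f(b, a, a))) ⊕ a ⊗ b ⊗ h(f(a ⊗ d, f(c, c, a), a ⊕ b ⊕ d ⊕ d) ⊗ f(c ⊗ d ⊗ d, b ⊗ c ⊗ d ⊗ d, c ⊕ d), a ⊗ a ⊕ a ⊗ c ⊗ d ⊗ d ⊕ a ⊗ c ⊗ f(b, c, a), f(f(a, a, c), a ⊗ c, g(c)) ⊗ h(a ⊕ b, a ⊗ a ⊗ b, g(d)) ⊗ h(b ⊗ b ⊗ d ⊗ d, f(c, d, a), a ⊗ a ⊗ b))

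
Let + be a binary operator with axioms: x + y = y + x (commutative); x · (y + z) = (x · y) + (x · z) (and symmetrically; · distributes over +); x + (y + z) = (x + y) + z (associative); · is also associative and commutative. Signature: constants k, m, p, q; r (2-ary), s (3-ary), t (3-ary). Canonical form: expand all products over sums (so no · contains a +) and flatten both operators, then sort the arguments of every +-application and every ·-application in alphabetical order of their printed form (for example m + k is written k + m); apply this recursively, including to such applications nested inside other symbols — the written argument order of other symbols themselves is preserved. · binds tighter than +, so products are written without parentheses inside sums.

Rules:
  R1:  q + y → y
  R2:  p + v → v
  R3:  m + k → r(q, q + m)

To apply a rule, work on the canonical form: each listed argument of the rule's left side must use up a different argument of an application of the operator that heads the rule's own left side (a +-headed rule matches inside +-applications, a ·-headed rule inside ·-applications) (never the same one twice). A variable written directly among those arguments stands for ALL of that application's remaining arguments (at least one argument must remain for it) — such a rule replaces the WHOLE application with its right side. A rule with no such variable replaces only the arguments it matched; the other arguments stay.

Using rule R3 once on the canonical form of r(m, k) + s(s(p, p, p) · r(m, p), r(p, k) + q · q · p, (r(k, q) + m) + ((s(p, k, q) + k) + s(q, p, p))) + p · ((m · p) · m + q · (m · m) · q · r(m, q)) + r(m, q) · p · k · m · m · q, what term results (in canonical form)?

Answer: k · m · m · p · q · r(m, q) + m · m · p · p + m · m · p · q · q · r(m, q) + r(m, k) + s(r(m, p) · s(p, p, p), p · q · q + r(p, k), r(k, q) + r(q, m + q) + s(p, k, q) + s(q, p, p))

Derivation:
Canonical form:  k · m · m · p · q · r(m, q) + m · m · p · p + m · m · p · q · q · r(m, q) + r(m, k) + s(r(m, p) · s(p, p, p), p · q · q + r(p, k), k + m + r(k, q) + s(p, k, q) + s(q, p, p))
R3 matches:  uses k, m
Giving:  k · m · m · p · q · r(m, q) + m · m · p · p + m · m · p · q · q · r(m, q) + r(m, k) + s(r(m, p) · s(p, p, p), p · q · q + r(p, k), r(k, q) + r(q, m + q) + s(p, k, q) + s(q, p, p))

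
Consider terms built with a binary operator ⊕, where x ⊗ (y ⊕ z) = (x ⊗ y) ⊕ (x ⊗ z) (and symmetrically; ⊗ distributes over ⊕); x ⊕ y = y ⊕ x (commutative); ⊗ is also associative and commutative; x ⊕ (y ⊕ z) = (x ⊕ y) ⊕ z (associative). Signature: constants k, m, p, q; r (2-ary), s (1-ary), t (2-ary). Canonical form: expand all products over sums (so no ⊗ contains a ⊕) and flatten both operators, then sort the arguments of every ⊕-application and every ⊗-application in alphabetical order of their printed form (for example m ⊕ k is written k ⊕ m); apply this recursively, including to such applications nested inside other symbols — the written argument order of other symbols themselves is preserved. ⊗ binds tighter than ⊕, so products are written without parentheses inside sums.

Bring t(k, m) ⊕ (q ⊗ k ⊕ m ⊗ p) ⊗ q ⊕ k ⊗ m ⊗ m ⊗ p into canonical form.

Answer: k ⊗ m ⊗ m ⊗ p ⊕ k ⊗ q ⊗ q ⊕ m ⊗ p ⊗ q ⊕ t(k, m)

Derivation:
Expand products over sums:  t(k, m) ⊕ k ⊗ q ⊗ q ⊕ m ⊗ p ⊗ q ⊕ k ⊗ m ⊗ m ⊗ p
Order the arguments:  k ⊗ m ⊗ m ⊗ p ⊕ k ⊗ q ⊗ q ⊕ m ⊗ p ⊗ q ⊕ t(k, m)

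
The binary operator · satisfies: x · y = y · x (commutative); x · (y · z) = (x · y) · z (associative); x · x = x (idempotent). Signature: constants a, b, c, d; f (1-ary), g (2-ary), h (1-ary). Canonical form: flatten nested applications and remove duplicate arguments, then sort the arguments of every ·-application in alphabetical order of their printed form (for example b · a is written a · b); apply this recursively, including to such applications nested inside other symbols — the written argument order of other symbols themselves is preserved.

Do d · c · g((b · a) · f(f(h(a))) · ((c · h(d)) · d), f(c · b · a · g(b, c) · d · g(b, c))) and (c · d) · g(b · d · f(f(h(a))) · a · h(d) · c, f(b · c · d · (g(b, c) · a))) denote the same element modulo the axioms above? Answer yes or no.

Answer: yes — both canonical forms are c · d · g(a · b · c · d · f(f(h(a))) · h(d), f(a · b · c · d · g(b, c)))

Derivation:
Left:  d · c · g((b · a) · f(f(h(a))) · ((c · h(d)) · d), f(c · b · a · g(b, c) · d · g(b, c)))
  Inside:  g((b · a) · f(f(h(a))) · ((c · h(d)) · d), f(c · b · a · g(b, c) · d · g(b, c)))  →  g(a · b · c · d · f(f(h(a))) · h(d), f(a · b · c · d · g(b, c)))
  Sort:  c · d · g(a · b · c · d · f(f(h(a))) · h(d), f(a · b · c · d · g(b, c)))
Right:  (c · d) · g(b · d · f(f(h(a))) · a · h(d) · c, f(b · c · d · (g(b, c) · a)))
  Flatten:  c · d · g(b · d · f(f(h(a))) · a · h(d) · c, f(b · c · d · (g(b, c) · a)))
  Inside:  g(b · d · f(f(h(a))) · a · h(d) · c, f(b · c · d · (g(b, c) · a)))  →  g(a · b · c · d · f(f(h(a))) · h(d), f(a · b · c · d · g(b, c)))
  Order the arguments:  c · d · g(a · b · c · d · f(f(h(a))) · h(d), f(a · b · c · d · g(b, c)))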